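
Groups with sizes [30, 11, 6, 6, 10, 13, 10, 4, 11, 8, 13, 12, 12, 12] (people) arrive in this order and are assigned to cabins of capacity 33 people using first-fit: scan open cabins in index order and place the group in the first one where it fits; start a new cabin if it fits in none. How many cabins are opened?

6

  30 → cabin 1 (new)  [load 30/33]
  11 → cabin 2 (new)  [load 11/33]
  6 → cabin 2  [load 17/33]
  6 → cabin 2  [load 23/33]
  10 → cabin 2  [load 33/33]
  13 → cabin 3 (new)  [load 13/33]
  10 → cabin 3  [load 23/33]
  4 → cabin 3  [load 27/33]
  11 → cabin 4 (new)  [load 11/33]
  8 → cabin 4  [load 19/33]
  13 → cabin 4  [load 32/33]
  12 → cabin 5 (new)  [load 12/33]
  12 → cabin 5  [load 24/33]
  12 → cabin 6 (new)  [load 12/33]
6 cabins opened.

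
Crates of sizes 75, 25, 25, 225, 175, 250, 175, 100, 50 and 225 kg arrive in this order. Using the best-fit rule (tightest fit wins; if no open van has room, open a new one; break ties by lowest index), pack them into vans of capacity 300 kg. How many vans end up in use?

  75 → van 1 (new)  [load 75/300]
  25 → van 1  [load 100/300]
  25 → van 1  [load 125/300]
  225 → van 2 (new)  [load 225/300]
  175 → van 1  [load 300/300]
  250 → van 3 (new)  [load 250/300]
  175 → van 4 (new)  [load 175/300]
  100 → van 4  [load 275/300]
  50 → van 3  [load 300/300]
  225 → van 5 (new)  [load 225/300]
5 vans opened.

5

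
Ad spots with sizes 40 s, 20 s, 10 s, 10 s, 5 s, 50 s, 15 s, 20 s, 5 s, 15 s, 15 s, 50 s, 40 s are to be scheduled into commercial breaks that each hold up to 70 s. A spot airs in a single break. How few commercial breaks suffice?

5

Total = 50 + 50 + 40 + 40 + 20 + 20 + 15 + 15 + 15 + 10 + 10 + 5 + 5 = 295 s.
Lower bound: ⌈295/70⌉ = 5 commercial breaks.
A packing using 5 commercial breaks:
  break 1: 50 + 20 = 70
  break 2: 50 + 20 = 70
  break 3: 40 + 15 + 15 = 70
  break 4: 40 + 15 + 10 + 5 = 70
  break 5: 10 + 5 = 15
This matches the lower bound, so 5 is optimal.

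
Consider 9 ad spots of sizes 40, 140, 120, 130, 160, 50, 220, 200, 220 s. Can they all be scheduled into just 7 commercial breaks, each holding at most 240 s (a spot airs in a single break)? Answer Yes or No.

A valid assignment using 7 commercial breaks:
  break 1: 220 = 220
  break 2: 220 = 220
  break 3: 200 + 40 = 240
  break 4: 160 + 50 = 210
  break 5: 140 = 140
  break 6: 130 = 130
  break 7: 120 = 120
Every load is within 240 s, so 7 commercial breaks suffice.

Yes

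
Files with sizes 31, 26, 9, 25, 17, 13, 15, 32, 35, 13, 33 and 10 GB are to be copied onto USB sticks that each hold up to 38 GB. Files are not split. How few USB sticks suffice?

Total = 35 + 33 + 32 + 31 + 26 + 25 + 17 + 15 + 13 + 13 + 10 + 9 = 259 GB.
Lower bound: ⌈259/38⌉ = 7 USB sticks.
A packing using 8 USB sticks:
  USB stick 1: 35 = 35
  USB stick 2: 33 = 33
  USB stick 3: 32 = 32
  USB stick 4: 31 = 31
  USB stick 5: 26 + 10 = 36
  USB stick 6: 25 + 13 = 38
  USB stick 7: 17 + 15 = 32
  USB stick 8: 13 + 9 = 22
No arrangement into 7 USB sticks stays within capacity, so 8 is optimal.

8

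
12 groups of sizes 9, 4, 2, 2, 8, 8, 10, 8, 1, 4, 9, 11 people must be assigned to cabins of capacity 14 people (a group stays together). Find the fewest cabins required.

7

Total = 11 + 10 + 9 + 9 + 8 + 8 + 8 + 4 + 4 + 2 + 2 + 1 = 76 people.
Lower bound: ⌈76/14⌉ = 6 cabins.
Also, 7 groups each exceed 7 people, and no two of those can share a cabin, so at least 7 cabins are needed.
A packing using 7 cabins:
  cabin 1: 11 + 2 + 1 = 14
  cabin 2: 10 + 4 = 14
  cabin 3: 9 + 4 = 13
  cabin 4: 9 + 2 = 11
  cabin 5: 8 = 8
  cabin 6: 8 = 8
  cabin 7: 8 = 8
This matches the lower bound, so 7 is optimal.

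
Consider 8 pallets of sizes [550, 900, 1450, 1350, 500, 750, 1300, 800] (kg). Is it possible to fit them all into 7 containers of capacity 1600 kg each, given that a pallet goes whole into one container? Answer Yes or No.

A valid assignment using 6 containers:
  container 1: 1450 = 1450
  container 2: 1350 = 1350
  container 3: 1300 = 1300
  container 4: 900 + 550 = 1450
  container 5: 800 + 750 = 1550
  container 6: 500 = 500
That uses only 6 ≤ 7, so 7 containers are enough.

Yes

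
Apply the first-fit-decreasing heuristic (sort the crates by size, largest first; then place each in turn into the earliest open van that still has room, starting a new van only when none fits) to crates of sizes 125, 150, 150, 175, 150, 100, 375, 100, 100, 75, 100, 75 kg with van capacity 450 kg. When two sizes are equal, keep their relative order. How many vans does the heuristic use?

Sorted descending: 375, 175, 150, 150, 150, 125, 100, 100, 100, 100, 75, 75.
  375 → van 1 (new)  [load 375/450]
  175 → van 2 (new)  [load 175/450]
  150 → van 2  [load 325/450]
  150 → van 3 (new)  [load 150/450]
  150 → van 3  [load 300/450]
  125 → van 2  [load 450/450]
  100 → van 3  [load 400/450]
  100 → van 4 (new)  [load 100/450]
  100 → van 4  [load 200/450]
  100 → van 4  [load 300/450]
  75 → van 1  [load 450/450]
  75 → van 4  [load 375/450]
4 vans opened.

4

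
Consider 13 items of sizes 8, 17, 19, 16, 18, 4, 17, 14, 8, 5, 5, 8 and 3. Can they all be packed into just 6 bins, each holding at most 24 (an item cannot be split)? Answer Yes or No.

Total = 142; ⌈142/24⌉ = 6.
The bound of 6 does not rule out 6, but exhaustive search shows no assignment into 6 bins of capacity 24 exists — the minimum is 7.

No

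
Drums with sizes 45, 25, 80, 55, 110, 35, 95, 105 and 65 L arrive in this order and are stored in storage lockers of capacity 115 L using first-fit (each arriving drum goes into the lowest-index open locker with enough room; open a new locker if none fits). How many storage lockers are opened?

7

  45 → locker 1 (new)  [load 45/115]
  25 → locker 1  [load 70/115]
  80 → locker 2 (new)  [load 80/115]
  55 → locker 3 (new)  [load 55/115]
  110 → locker 4 (new)  [load 110/115]
  35 → locker 1  [load 105/115]
  95 → locker 5 (new)  [load 95/115]
  105 → locker 6 (new)  [load 105/115]
  65 → locker 7 (new)  [load 65/115]
7 storage lockers opened.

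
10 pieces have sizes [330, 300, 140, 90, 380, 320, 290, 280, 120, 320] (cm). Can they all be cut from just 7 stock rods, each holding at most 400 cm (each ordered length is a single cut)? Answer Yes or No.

No

Total = 2570 cm; ⌈2570/400⌉ = 7.
The bound of 7 does not rule out 7, but exhaustive search shows no assignment into 7 stock rods of capacity 400 cm exists — the minimum is 8.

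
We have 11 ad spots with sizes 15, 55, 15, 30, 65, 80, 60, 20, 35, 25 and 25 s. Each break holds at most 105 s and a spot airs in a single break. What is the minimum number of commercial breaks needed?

5

Total = 80 + 65 + 60 + 55 + 35 + 30 + 25 + 25 + 20 + 15 + 15 = 425 s.
Lower bound: ⌈425/105⌉ = 5 commercial breaks.
A packing using 5 commercial breaks:
  break 1: 80 + 25 = 105
  break 2: 65 + 35 = 100
  break 3: 60 + 30 + 15 = 105
  break 4: 55 + 25 + 20 = 100
  break 5: 15 = 15
This matches the lower bound, so 5 is optimal.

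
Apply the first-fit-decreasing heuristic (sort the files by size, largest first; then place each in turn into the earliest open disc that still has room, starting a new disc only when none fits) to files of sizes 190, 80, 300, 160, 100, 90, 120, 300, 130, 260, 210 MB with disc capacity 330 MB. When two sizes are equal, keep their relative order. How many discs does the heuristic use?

7

Sorted descending: 300, 300, 260, 210, 190, 160, 130, 120, 100, 90, 80.
  300 → disc 1 (new)  [load 300/330]
  300 → disc 2 (new)  [load 300/330]
  260 → disc 3 (new)  [load 260/330]
  210 → disc 4 (new)  [load 210/330]
  190 → disc 5 (new)  [load 190/330]
  160 → disc 6 (new)  [load 160/330]
  130 → disc 5  [load 320/330]
  120 → disc 4  [load 330/330]
  100 → disc 6  [load 260/330]
  90 → disc 7 (new)  [load 90/330]
  80 → disc 7  [load 170/330]
7 discs opened.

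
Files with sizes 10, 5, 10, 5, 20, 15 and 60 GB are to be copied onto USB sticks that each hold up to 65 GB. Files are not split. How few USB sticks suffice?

Total = 60 + 20 + 15 + 10 + 10 + 5 + 5 = 125 GB.
Lower bound: ⌈125/65⌉ = 2 USB sticks.
A packing using 2 USB sticks:
  USB stick 1: 60 + 5 = 65
  USB stick 2: 20 + 15 + 10 + 10 + 5 = 60
This matches the lower bound, so 2 is optimal.

2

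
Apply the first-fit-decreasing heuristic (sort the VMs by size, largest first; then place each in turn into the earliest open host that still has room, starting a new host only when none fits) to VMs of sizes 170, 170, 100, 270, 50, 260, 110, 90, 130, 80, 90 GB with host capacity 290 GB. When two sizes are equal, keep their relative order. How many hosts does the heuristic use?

Sorted descending: 270, 260, 170, 170, 130, 110, 100, 90, 90, 80, 50.
  270 → host 1 (new)  [load 270/290]
  260 → host 2 (new)  [load 260/290]
  170 → host 3 (new)  [load 170/290]
  170 → host 4 (new)  [load 170/290]
  130 → host 5 (new)  [load 130/290]
  110 → host 3  [load 280/290]
  100 → host 4  [load 270/290]
  90 → host 5  [load 220/290]
  90 → host 6 (new)  [load 90/290]
  80 → host 6  [load 170/290]
  50 → host 5  [load 270/290]
6 hosts opened.

6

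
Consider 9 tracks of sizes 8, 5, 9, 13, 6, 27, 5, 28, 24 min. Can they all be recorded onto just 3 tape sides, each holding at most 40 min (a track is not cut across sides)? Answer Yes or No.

Total = 125 min; ⌈125/40⌉ = 4.
At least 4 tape sides are required, but only 3 are allowed.

No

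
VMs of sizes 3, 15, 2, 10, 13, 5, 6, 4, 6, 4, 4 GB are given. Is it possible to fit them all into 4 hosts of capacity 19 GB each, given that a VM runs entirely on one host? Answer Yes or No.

A valid assignment using 4 hosts:
  host 1: 15 + 4 = 19
  host 2: 13 + 6 = 19
  host 3: 10 + 6 + 3 = 19
  host 4: 5 + 4 + 4 + 2 = 15
Every load is within 19 GB, so 4 hosts suffice.

Yes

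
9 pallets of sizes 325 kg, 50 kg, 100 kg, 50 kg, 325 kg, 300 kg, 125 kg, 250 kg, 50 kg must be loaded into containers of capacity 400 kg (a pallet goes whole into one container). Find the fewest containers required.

Total = 325 + 325 + 300 + 250 + 125 + 100 + 50 + 50 + 50 = 1575 kg.
Lower bound: ⌈1575/400⌉ = 4 containers.
A packing using 5 containers:
  container 1: 325 + 50 = 375
  container 2: 325 + 50 = 375
  container 3: 300 + 100 = 400
  container 4: 250 + 125 = 375
  container 5: 50 = 50
No arrangement into 4 containers stays within capacity, so 5 is optimal.

5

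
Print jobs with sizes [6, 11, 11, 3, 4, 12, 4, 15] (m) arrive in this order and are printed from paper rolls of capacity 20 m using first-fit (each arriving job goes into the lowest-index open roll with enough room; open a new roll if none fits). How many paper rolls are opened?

  6 → roll 1 (new)  [load 6/20]
  11 → roll 1  [load 17/20]
  11 → roll 2 (new)  [load 11/20]
  3 → roll 1  [load 20/20]
  4 → roll 2  [load 15/20]
  12 → roll 3 (new)  [load 12/20]
  4 → roll 2  [load 19/20]
  15 → roll 4 (new)  [load 15/20]
4 paper rolls opened.

4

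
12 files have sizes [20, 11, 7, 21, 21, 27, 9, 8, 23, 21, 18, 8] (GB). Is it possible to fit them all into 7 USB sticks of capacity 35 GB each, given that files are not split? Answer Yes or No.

Yes

A valid assignment using 7 USB sticks:
  USB stick 1: 27 + 8 = 35
  USB stick 2: 23 + 11 = 34
  USB stick 3: 21 + 9 = 30
  USB stick 4: 21 + 8 = 29
  USB stick 5: 21 + 7 = 28
  USB stick 6: 20 = 20
  USB stick 7: 18 = 18
Every load is within 35 GB, so 7 USB sticks suffice.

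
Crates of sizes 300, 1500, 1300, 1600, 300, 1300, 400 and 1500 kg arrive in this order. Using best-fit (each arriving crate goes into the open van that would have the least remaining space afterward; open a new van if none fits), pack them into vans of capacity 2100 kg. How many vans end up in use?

  300 → van 1 (new)  [load 300/2100]
  1500 → van 1  [load 1800/2100]
  1300 → van 2 (new)  [load 1300/2100]
  1600 → van 3 (new)  [load 1600/2100]
  300 → van 1  [load 2100/2100]
  1300 → van 4 (new)  [load 1300/2100]
  400 → van 3  [load 2000/2100]
  1500 → van 5 (new)  [load 1500/2100]
5 vans opened.

5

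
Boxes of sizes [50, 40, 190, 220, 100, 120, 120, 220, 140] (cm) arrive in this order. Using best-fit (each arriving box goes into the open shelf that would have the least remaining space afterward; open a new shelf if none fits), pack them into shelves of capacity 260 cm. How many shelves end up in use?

6

  50 → shelf 1 (new)  [load 50/260]
  40 → shelf 1  [load 90/260]
  190 → shelf 2 (new)  [load 190/260]
  220 → shelf 3 (new)  [load 220/260]
  100 → shelf 1  [load 190/260]
  120 → shelf 4 (new)  [load 120/260]
  120 → shelf 4  [load 240/260]
  220 → shelf 5 (new)  [load 220/260]
  140 → shelf 6 (new)  [load 140/260]
6 shelves opened.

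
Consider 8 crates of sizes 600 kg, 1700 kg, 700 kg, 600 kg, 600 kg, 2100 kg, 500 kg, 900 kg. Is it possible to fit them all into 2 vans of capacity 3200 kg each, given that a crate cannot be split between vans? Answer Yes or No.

Total = 7700 kg; ⌈7700/3200⌉ = 3.
At least 3 vans are required, but only 2 are allowed.

No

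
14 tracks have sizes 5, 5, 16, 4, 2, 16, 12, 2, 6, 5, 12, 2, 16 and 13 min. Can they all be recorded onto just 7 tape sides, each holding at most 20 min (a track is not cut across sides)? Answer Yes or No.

A valid assignment using 7 tape sides:
  side 1: 16 + 4 = 20
  side 2: 16 + 2 + 2 = 20
  side 3: 16 + 2 = 18
  side 4: 13 + 6 = 19
  side 5: 12 + 5 = 17
  side 6: 12 + 5 = 17
  side 7: 5 = 5
Every load is within 20 min, so 7 tape sides suffice.

Yes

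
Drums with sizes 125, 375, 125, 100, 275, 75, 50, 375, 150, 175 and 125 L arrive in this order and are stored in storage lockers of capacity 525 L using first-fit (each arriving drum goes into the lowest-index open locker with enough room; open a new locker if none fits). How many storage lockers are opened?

4

  125 → locker 1 (new)  [load 125/525]
  375 → locker 1  [load 500/525]
  125 → locker 2 (new)  [load 125/525]
  100 → locker 2  [load 225/525]
  275 → locker 2  [load 500/525]
  75 → locker 3 (new)  [load 75/525]
  50 → locker 3  [load 125/525]
  375 → locker 3  [load 500/525]
  150 → locker 4 (new)  [load 150/525]
  175 → locker 4  [load 325/525]
  125 → locker 4  [load 450/525]
4 storage lockers opened.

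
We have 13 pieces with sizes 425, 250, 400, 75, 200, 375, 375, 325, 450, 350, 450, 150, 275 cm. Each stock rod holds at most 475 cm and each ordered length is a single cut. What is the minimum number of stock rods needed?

10

Total = 450 + 450 + 425 + 400 + 375 + 375 + 350 + 325 + 275 + 250 + 200 + 150 + 75 = 4100 cm.
Lower bound: ⌈4100/475⌉ = 9 stock rods.
Also, 10 pieces each exceed 475/2 cm, and no two of those can share a stock rod, so at least 10 stock rods are needed.
A packing using 10 stock rods:
  stock rod 1: 450 = 450
  stock rod 2: 450 = 450
  stock rod 3: 425 = 425
  stock rod 4: 400 + 75 = 475
  stock rod 5: 375 = 375
  stock rod 6: 375 = 375
  stock rod 7: 350 = 350
  stock rod 8: 325 + 150 = 475
  stock rod 9: 275 + 200 = 475
  stock rod 10: 250 = 250
This matches the lower bound, so 10 is optimal.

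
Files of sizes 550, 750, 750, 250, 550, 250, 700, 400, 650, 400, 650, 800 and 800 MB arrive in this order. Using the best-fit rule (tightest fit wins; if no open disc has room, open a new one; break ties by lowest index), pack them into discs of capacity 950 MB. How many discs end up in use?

  550 → disc 1 (new)  [load 550/950]
  750 → disc 2 (new)  [load 750/950]
  750 → disc 3 (new)  [load 750/950]
  250 → disc 1  [load 800/950]
  550 → disc 4 (new)  [load 550/950]
  250 → disc 4  [load 800/950]
  700 → disc 5 (new)  [load 700/950]
  400 → disc 6 (new)  [load 400/950]
  650 → disc 7 (new)  [load 650/950]
  400 → disc 6  [load 800/950]
  650 → disc 8 (new)  [load 650/950]
  800 → disc 9 (new)  [load 800/950]
  800 → disc 10 (new)  [load 800/950]
10 discs opened.

10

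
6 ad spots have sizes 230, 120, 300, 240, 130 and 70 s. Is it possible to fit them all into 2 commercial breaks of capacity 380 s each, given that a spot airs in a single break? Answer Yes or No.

Total = 1090 s; ⌈1090/380⌉ = 3.
At least 3 commercial breaks are required, but only 2 are allowed.

No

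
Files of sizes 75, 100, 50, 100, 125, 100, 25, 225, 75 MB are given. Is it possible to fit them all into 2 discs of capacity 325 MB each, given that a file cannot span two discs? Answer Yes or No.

Total = 875 MB; ⌈875/325⌉ = 3.
At least 3 discs are required, but only 2 are allowed.

No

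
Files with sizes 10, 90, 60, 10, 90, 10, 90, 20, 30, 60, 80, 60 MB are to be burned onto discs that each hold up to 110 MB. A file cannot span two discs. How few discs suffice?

7

Total = 90 + 90 + 90 + 80 + 60 + 60 + 60 + 30 + 20 + 10 + 10 + 10 = 610 MB.
Lower bound: ⌈610/110⌉ = 6 discs.
Also, 7 files each exceed 55 MB, and no two of those can share a disc, so at least 7 discs are needed.
A packing using 7 discs:
  disc 1: 90 + 20 = 110
  disc 2: 90 + 10 + 10 = 110
  disc 3: 90 + 10 = 100
  disc 4: 80 + 30 = 110
  disc 5: 60 = 60
  disc 6: 60 = 60
  disc 7: 60 = 60
This matches the lower bound, so 7 is optimal.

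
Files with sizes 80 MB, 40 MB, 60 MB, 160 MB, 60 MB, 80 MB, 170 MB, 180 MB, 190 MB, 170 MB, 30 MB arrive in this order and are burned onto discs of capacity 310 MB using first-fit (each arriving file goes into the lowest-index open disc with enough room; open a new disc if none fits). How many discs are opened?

6

  80 → disc 1 (new)  [load 80/310]
  40 → disc 1  [load 120/310]
  60 → disc 1  [load 180/310]
  160 → disc 2 (new)  [load 160/310]
  60 → disc 1  [load 240/310]
  80 → disc 2  [load 240/310]
  170 → disc 3 (new)  [load 170/310]
  180 → disc 4 (new)  [load 180/310]
  190 → disc 5 (new)  [load 190/310]
  170 → disc 6 (new)  [load 170/310]
  30 → disc 1  [load 270/310]
6 discs opened.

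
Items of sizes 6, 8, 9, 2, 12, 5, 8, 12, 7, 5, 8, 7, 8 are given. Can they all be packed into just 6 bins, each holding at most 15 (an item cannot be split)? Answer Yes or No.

Total = 97; ⌈97/15⌉ = 7.
At least 7 bins are required, but only 6 are allowed.

No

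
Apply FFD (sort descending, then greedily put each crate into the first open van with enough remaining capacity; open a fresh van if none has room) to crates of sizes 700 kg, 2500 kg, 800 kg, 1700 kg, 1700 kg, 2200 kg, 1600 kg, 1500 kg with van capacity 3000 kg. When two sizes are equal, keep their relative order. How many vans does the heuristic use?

Sorted descending: 2500, 2200, 1700, 1700, 1600, 1500, 800, 700.
  2500 → van 1 (new)  [load 2500/3000]
  2200 → van 2 (new)  [load 2200/3000]
  1700 → van 3 (new)  [load 1700/3000]
  1700 → van 4 (new)  [load 1700/3000]
  1600 → van 5 (new)  [load 1600/3000]
  1500 → van 6 (new)  [load 1500/3000]
  800 → van 2  [load 3000/3000]
  700 → van 3  [load 2400/3000]
6 vans opened.

6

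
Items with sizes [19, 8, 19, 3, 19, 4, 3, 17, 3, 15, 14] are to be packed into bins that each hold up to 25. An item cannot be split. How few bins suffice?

6

Total = 19 + 19 + 19 + 17 + 15 + 14 + 8 + 4 + 3 + 3 + 3 = 124.
Lower bound: ⌈124/25⌉ = 5 bins.
Also, 6 items each exceed 25/2, and no two of those can share a bin, so at least 6 bins are needed.
A packing using 6 bins:
  bin 1: 19 + 4 = 23
  bin 2: 19 + 3 + 3 = 25
  bin 3: 19 + 3 = 22
  bin 4: 17 + 8 = 25
  bin 5: 15 = 15
  bin 6: 14 = 14
This matches the lower bound, so 6 is optimal.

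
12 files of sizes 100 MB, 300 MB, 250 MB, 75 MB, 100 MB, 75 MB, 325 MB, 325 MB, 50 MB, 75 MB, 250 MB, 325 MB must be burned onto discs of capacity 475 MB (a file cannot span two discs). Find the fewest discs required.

6

Total = 325 + 325 + 325 + 300 + 250 + 250 + 100 + 100 + 75 + 75 + 75 + 50 = 2250 MB.
Lower bound: ⌈2250/475⌉ = 5 discs.
Also, 6 files each exceed 475/2 MB, and no two of those can share a disc, so at least 6 discs are needed.
A packing using 6 discs:
  disc 1: 325 + 100 + 50 = 475
  disc 2: 325 + 100 = 425
  disc 3: 325 + 75 + 75 = 475
  disc 4: 300 + 75 = 375
  disc 5: 250 = 250
  disc 6: 250 = 250
This matches the lower bound, so 6 is optimal.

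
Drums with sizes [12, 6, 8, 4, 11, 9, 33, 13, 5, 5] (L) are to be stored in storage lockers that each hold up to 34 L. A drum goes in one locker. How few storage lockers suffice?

Total = 33 + 13 + 12 + 11 + 9 + 8 + 6 + 5 + 5 + 4 = 106 L.
Lower bound: ⌈106/34⌉ = 4 storage lockers.
A packing using 4 storage lockers:
  locker 1: 33 = 33
  locker 2: 13 + 12 + 9 = 34
  locker 3: 11 + 8 + 6 + 5 + 4 = 34
  locker 4: 5 = 5
This matches the lower bound, so 4 is optimal.

4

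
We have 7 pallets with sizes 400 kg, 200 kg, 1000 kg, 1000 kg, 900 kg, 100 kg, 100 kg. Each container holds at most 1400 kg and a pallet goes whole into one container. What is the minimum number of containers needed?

Total = 1000 + 1000 + 900 + 400 + 200 + 100 + 100 = 3700 kg.
Lower bound: ⌈3700/1400⌉ = 3 containers.
A packing using 3 containers:
  container 1: 1000 + 400 = 1400
  container 2: 1000 + 200 + 100 + 100 = 1400
  container 3: 900 = 900
This matches the lower bound, so 3 is optimal.

3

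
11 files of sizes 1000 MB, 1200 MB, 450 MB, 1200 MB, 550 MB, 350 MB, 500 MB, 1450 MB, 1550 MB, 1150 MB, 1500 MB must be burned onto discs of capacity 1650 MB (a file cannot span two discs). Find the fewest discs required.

7

Total = 1550 + 1500 + 1450 + 1200 + 1200 + 1150 + 1000 + 550 + 500 + 450 + 350 = 10900 MB.
Lower bound: ⌈10900/1650⌉ = 7 discs.
A packing using 7 discs:
  disc 1: 1550 = 1550
  disc 2: 1500 = 1500
  disc 3: 1450 = 1450
  disc 4: 1200 + 450 = 1650
  disc 5: 1200 + 350 = 1550
  disc 6: 1150 + 500 = 1650
  disc 7: 1000 + 550 = 1550
This matches the lower bound, so 7 is optimal.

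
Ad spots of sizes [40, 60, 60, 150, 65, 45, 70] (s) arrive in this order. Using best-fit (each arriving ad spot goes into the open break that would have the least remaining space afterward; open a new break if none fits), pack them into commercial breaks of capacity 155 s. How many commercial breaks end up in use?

  40 → break 1 (new)  [load 40/155]
  60 → break 1  [load 100/155]
  60 → break 2 (new)  [load 60/155]
  150 → break 3 (new)  [load 150/155]
  65 → break 2  [load 125/155]
  45 → break 1  [load 145/155]
  70 → break 4 (new)  [load 70/155]
4 commercial breaks opened.

4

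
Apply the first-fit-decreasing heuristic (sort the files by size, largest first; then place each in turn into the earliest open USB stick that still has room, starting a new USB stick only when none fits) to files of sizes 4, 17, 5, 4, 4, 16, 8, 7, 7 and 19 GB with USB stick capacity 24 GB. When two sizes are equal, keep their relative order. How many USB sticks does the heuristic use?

4

Sorted descending: 19, 17, 16, 8, 7, 7, 5, 4, 4, 4.
  19 → USB stick 1 (new)  [load 19/24]
  17 → USB stick 2 (new)  [load 17/24]
  16 → USB stick 3 (new)  [load 16/24]
  8 → USB stick 3  [load 24/24]
  7 → USB stick 2  [load 24/24]
  7 → USB stick 4 (new)  [load 7/24]
  5 → USB stick 1  [load 24/24]
  4 → USB stick 4  [load 11/24]
  4 → USB stick 4  [load 15/24]
  4 → USB stick 4  [load 19/24]
4 USB sticks opened.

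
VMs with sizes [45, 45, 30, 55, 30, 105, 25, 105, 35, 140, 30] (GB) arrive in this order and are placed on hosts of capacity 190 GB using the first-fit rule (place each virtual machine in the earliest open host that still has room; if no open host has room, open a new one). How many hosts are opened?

4

  45 → host 1 (new)  [load 45/190]
  45 → host 1  [load 90/190]
  30 → host 1  [load 120/190]
  55 → host 1  [load 175/190]
  30 → host 2 (new)  [load 30/190]
  105 → host 2  [load 135/190]
  25 → host 2  [load 160/190]
  105 → host 3 (new)  [load 105/190]
  35 → host 3  [load 140/190]
  140 → host 4 (new)  [load 140/190]
  30 → host 2  [load 190/190]
4 hosts opened.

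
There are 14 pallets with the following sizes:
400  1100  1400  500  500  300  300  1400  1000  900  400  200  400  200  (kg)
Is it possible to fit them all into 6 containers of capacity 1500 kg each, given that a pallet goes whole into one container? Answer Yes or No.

No

Total = 9000 kg; ⌈9000/1500⌉ = 6.
The bound of 6 does not rule out 6, but exhaustive search shows no assignment into 6 containers of capacity 1500 kg exists — the minimum is 7.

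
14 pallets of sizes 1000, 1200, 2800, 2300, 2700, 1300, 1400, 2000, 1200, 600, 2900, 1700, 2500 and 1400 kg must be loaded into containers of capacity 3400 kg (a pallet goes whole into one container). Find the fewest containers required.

9

Total = 2900 + 2800 + 2700 + 2500 + 2300 + 2000 + 1700 + 1400 + 1400 + 1300 + 1200 + 1200 + 1000 + 600 = 25000 kg.
Lower bound: ⌈25000/3400⌉ = 8 containers.
A packing using 9 containers:
  container 1: 2900 = 2900
  container 2: 2800 + 600 = 3400
  container 3: 2700 = 2700
  container 4: 2500 = 2500
  container 5: 2300 + 1000 = 3300
  container 6: 2000 + 1400 = 3400
  container 7: 1700 + 1400 = 3100
  container 8: 1300 + 1200 = 2500
  container 9: 1200 = 1200
No arrangement into 8 containers stays within capacity, so 9 is optimal.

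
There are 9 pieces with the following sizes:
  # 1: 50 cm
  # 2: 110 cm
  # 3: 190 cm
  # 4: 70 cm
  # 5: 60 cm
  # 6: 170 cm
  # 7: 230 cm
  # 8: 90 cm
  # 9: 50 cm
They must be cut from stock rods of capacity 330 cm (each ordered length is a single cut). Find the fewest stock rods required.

4

Total = 230 + 190 + 170 + 110 + 90 + 70 + 60 + 50 + 50 = 1020 cm.
Lower bound: ⌈1020/330⌉ = 4 stock rods.
A packing using 4 stock rods:
  stock rod 1: 230 + 90 = 320
  stock rod 2: 190 + 110 = 300
  stock rod 3: 170 + 70 + 60 = 300
  stock rod 4: 50 + 50 = 100
This matches the lower bound, so 4 is optimal.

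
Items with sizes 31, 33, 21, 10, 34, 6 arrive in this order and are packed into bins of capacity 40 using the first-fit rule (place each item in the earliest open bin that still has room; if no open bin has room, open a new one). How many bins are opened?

4

  31 → bin 1 (new)  [load 31/40]
  33 → bin 2 (new)  [load 33/40]
  21 → bin 3 (new)  [load 21/40]
  10 → bin 3  [load 31/40]
  34 → bin 4 (new)  [load 34/40]
  6 → bin 1  [load 37/40]
4 bins opened.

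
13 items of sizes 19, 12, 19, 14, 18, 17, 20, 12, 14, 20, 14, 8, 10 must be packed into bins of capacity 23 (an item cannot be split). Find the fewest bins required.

Total = 20 + 20 + 19 + 19 + 18 + 17 + 14 + 14 + 14 + 12 + 12 + 10 + 8 = 197.
Lower bound: ⌈197/23⌉ = 9 bins.
Also, 11 items each exceed 23/2, and no two of those can share a bin, so at least 11 bins are needed.
A packing using 11 bins:
  bin 1: 20 = 20
  bin 2: 20 = 20
  bin 3: 19 = 19
  bin 4: 19 = 19
  bin 5: 18 = 18
  bin 6: 17 = 17
  bin 7: 14 + 8 = 22
  bin 8: 14 = 14
  bin 9: 14 = 14
  bin 10: 12 + 10 = 22
  bin 11: 12 = 12
This matches the lower bound, so 11 is optimal.

11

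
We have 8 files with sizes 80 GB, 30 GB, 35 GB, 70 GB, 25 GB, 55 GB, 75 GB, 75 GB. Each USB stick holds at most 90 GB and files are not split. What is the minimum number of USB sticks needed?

6

Total = 80 + 75 + 75 + 70 + 55 + 35 + 30 + 25 = 445 GB.
Lower bound: ⌈445/90⌉ = 5 USB sticks.
A packing using 6 USB sticks:
  USB stick 1: 80 = 80
  USB stick 2: 75 = 75
  USB stick 3: 75 = 75
  USB stick 4: 70 = 70
  USB stick 5: 55 + 35 = 90
  USB stick 6: 30 + 25 = 55
No arrangement into 5 USB sticks stays within capacity, so 6 is optimal.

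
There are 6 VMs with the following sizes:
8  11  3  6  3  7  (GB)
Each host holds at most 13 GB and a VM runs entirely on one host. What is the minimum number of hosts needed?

Total = 11 + 8 + 7 + 6 + 3 + 3 = 38 GB.
Lower bound: ⌈38/13⌉ = 3 hosts.
A packing using 4 hosts:
  host 1: 11 = 11
  host 2: 8 + 3 = 11
  host 3: 7 + 6 = 13
  host 4: 3 = 3
No arrangement into 3 hosts stays within capacity, so 4 is optimal.

4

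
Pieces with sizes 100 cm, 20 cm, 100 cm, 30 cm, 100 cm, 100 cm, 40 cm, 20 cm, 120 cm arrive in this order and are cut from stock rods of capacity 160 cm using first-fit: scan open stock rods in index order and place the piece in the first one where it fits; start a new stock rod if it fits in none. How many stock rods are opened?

5

  100 → stock rod 1 (new)  [load 100/160]
  20 → stock rod 1  [load 120/160]
  100 → stock rod 2 (new)  [load 100/160]
  30 → stock rod 1  [load 150/160]
  100 → stock rod 3 (new)  [load 100/160]
  100 → stock rod 4 (new)  [load 100/160]
  40 → stock rod 2  [load 140/160]
  20 → stock rod 2  [load 160/160]
  120 → stock rod 5 (new)  [load 120/160]
5 stock rods opened.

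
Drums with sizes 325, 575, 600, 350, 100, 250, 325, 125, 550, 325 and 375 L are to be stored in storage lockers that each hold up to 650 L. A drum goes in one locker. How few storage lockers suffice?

7

Total = 600 + 575 + 550 + 375 + 350 + 325 + 325 + 325 + 250 + 125 + 100 = 3900 L.
Lower bound: ⌈3900/650⌉ = 6 storage lockers.
A packing using 7 storage lockers:
  locker 1: 600 = 600
  locker 2: 575 = 575
  locker 3: 550 + 100 = 650
  locker 4: 375 + 250 = 625
  locker 5: 350 + 125 = 475
  locker 6: 325 + 325 = 650
  locker 7: 325 = 325
No arrangement into 6 storage lockers stays within capacity, so 7 is optimal.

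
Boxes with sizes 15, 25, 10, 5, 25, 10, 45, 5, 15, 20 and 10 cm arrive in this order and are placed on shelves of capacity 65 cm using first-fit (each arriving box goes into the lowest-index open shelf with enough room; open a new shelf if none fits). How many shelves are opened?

3

  15 → shelf 1 (new)  [load 15/65]
  25 → shelf 1  [load 40/65]
  10 → shelf 1  [load 50/65]
  5 → shelf 1  [load 55/65]
  25 → shelf 2 (new)  [load 25/65]
  10 → shelf 1  [load 65/65]
  45 → shelf 3 (new)  [load 45/65]
  5 → shelf 2  [load 30/65]
  15 → shelf 2  [load 45/65]
  20 → shelf 2  [load 65/65]
  10 → shelf 3  [load 55/65]
3 shelves opened.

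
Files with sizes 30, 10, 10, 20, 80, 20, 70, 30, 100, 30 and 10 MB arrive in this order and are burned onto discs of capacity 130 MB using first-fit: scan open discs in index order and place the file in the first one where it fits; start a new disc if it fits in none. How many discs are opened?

4

  30 → disc 1 (new)  [load 30/130]
  10 → disc 1  [load 40/130]
  10 → disc 1  [load 50/130]
  20 → disc 1  [load 70/130]
  80 → disc 2 (new)  [load 80/130]
  20 → disc 1  [load 90/130]
  70 → disc 3 (new)  [load 70/130]
  30 → disc 1  [load 120/130]
  100 → disc 4 (new)  [load 100/130]
  30 → disc 2  [load 110/130]
  10 → disc 1  [load 130/130]
4 discs opened.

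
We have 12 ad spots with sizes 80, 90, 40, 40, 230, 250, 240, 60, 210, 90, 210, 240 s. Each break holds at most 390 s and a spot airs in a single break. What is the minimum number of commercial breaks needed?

6

Total = 250 + 240 + 240 + 230 + 210 + 210 + 90 + 90 + 80 + 60 + 40 + 40 = 1780 s.
Lower bound: ⌈1780/390⌉ = 5 commercial breaks.
Also, 6 ad spots each exceed 195 s, and no two of those can share a break, so at least 6 commercial breaks are needed.
A packing using 6 commercial breaks:
  break 1: 250 + 90 + 40 = 380
  break 2: 240 + 90 + 60 = 390
  break 3: 240 + 80 + 40 = 360
  break 4: 230 = 230
  break 5: 210 = 210
  break 6: 210 = 210
This matches the lower bound, so 6 is optimal.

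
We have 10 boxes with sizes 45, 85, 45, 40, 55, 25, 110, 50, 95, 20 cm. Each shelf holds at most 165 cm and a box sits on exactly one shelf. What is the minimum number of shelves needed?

Total = 110 + 95 + 85 + 55 + 50 + 45 + 45 + 40 + 25 + 20 = 570 cm.
Lower bound: ⌈570/165⌉ = 4 shelves.
A packing using 4 shelves:
  shelf 1: 110 + 55 = 165
  shelf 2: 95 + 50 + 20 = 165
  shelf 3: 85 + 45 + 25 = 155
  shelf 4: 45 + 40 = 85
This matches the lower bound, so 4 is optimal.

4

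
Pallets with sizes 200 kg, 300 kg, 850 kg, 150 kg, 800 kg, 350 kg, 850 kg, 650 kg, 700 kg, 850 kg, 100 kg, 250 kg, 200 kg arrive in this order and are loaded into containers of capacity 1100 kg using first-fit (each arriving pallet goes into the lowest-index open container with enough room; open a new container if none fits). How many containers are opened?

  200 → container 1 (new)  [load 200/1100]
  300 → container 1  [load 500/1100]
  850 → container 2 (new)  [load 850/1100]
  150 → container 1  [load 650/1100]
  800 → container 3 (new)  [load 800/1100]
  350 → container 1  [load 1000/1100]
  850 → container 4 (new)  [load 850/1100]
  650 → container 5 (new)  [load 650/1100]
  700 → container 6 (new)  [load 700/1100]
  850 → container 7 (new)  [load 850/1100]
  100 → container 1  [load 1100/1100]
  250 → container 2  [load 1100/1100]
  200 → container 3  [load 1000/1100]
7 containers opened.

7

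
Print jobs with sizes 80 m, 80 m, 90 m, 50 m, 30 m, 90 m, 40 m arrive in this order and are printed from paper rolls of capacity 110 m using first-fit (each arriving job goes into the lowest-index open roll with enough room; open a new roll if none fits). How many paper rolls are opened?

  80 → roll 1 (new)  [load 80/110]
  80 → roll 2 (new)  [load 80/110]
  90 → roll 3 (new)  [load 90/110]
  50 → roll 4 (new)  [load 50/110]
  30 → roll 1  [load 110/110]
  90 → roll 5 (new)  [load 90/110]
  40 → roll 4  [load 90/110]
5 paper rolls opened.

5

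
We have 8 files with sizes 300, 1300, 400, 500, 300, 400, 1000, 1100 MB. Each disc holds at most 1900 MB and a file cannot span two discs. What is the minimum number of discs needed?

3

Total = 1300 + 1100 + 1000 + 500 + 400 + 400 + 300 + 300 = 5300 MB.
Lower bound: ⌈5300/1900⌉ = 3 discs.
A packing using 3 discs:
  disc 1: 1300 + 500 = 1800
  disc 2: 1100 + 400 + 400 = 1900
  disc 3: 1000 + 300 + 300 = 1600
This matches the lower bound, so 3 is optimal.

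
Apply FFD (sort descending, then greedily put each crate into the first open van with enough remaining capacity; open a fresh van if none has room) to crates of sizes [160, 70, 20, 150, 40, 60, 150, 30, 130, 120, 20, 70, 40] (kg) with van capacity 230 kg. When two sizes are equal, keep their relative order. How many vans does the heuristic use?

5

Sorted descending: 160, 150, 150, 130, 120, 70, 70, 60, 40, 40, 30, 20, 20.
  160 → van 1 (new)  [load 160/230]
  150 → van 2 (new)  [load 150/230]
  150 → van 3 (new)  [load 150/230]
  130 → van 4 (new)  [load 130/230]
  120 → van 5 (new)  [load 120/230]
  70 → van 1  [load 230/230]
  70 → van 2  [load 220/230]
  60 → van 3  [load 210/230]
  40 → van 4  [load 170/230]
  40 → van 4  [load 210/230]
  30 → van 5  [load 150/230]
  20 → van 3  [load 230/230]
  20 → van 4  [load 230/230]
5 vans opened.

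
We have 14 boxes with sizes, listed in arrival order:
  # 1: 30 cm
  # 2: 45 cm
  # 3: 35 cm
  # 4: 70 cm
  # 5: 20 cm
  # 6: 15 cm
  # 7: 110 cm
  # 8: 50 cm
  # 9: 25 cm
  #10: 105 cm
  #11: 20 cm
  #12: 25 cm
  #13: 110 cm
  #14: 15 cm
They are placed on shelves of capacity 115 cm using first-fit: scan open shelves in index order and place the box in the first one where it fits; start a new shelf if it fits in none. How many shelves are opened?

  30 → shelf 1 (new)  [load 30/115]
  45 → shelf 1  [load 75/115]
  35 → shelf 1  [load 110/115]
  70 → shelf 2 (new)  [load 70/115]
  20 → shelf 2  [load 90/115]
  15 → shelf 2  [load 105/115]
  110 → shelf 3 (new)  [load 110/115]
  50 → shelf 4 (new)  [load 50/115]
  25 → shelf 4  [load 75/115]
  105 → shelf 5 (new)  [load 105/115]
  20 → shelf 4  [load 95/115]
  25 → shelf 6 (new)  [load 25/115]
  110 → shelf 7 (new)  [load 110/115]
  15 → shelf 4  [load 110/115]
7 shelves opened.

7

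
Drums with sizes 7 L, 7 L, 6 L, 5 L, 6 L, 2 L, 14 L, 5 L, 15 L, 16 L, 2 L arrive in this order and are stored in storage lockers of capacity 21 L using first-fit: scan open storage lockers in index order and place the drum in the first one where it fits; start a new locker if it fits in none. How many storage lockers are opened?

5

  7 → locker 1 (new)  [load 7/21]
  7 → locker 1  [load 14/21]
  6 → locker 1  [load 20/21]
  5 → locker 2 (new)  [load 5/21]
  6 → locker 2  [load 11/21]
  2 → locker 2  [load 13/21]
  14 → locker 3 (new)  [load 14/21]
  5 → locker 2  [load 18/21]
  15 → locker 4 (new)  [load 15/21]
  16 → locker 5 (new)  [load 16/21]
  2 → locker 2  [load 20/21]
5 storage lockers opened.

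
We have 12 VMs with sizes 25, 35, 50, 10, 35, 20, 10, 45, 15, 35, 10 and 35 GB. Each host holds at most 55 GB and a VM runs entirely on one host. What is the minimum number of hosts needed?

Total = 50 + 45 + 35 + 35 + 35 + 35 + 25 + 20 + 15 + 10 + 10 + 10 = 325 GB.
Lower bound: ⌈325/55⌉ = 6 hosts.
A packing using 7 hosts:
  host 1: 50 = 50
  host 2: 45 + 10 = 55
  host 3: 35 + 20 = 55
  host 4: 35 + 15 = 50
  host 5: 35 + 10 + 10 = 55
  host 6: 35 = 35
  host 7: 25 = 25
No arrangement into 6 hosts stays within capacity, so 7 is optimal.

7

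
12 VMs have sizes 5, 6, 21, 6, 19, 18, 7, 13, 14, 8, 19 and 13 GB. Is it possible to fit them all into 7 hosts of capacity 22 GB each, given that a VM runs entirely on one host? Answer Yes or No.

No

Total = 149 GB; ⌈149/22⌉ = 7.
The bound of 7 does not rule out 7, but exhaustive search shows no assignment into 7 hosts of capacity 22 GB exists — the minimum is 8.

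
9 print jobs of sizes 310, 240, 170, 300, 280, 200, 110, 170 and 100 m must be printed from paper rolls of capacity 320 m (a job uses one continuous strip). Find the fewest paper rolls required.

Total = 310 + 300 + 280 + 240 + 200 + 170 + 170 + 110 + 100 = 1880 m.
Lower bound: ⌈1880/320⌉ = 6 paper rolls.
Also, 7 print jobs each exceed 160 m, and no two of those can share a roll, so at least 7 paper rolls are needed.
A packing using 7 paper rolls:
  roll 1: 310 = 310
  roll 2: 300 = 300
  roll 3: 280 = 280
  roll 4: 240 = 240
  roll 5: 200 + 110 = 310
  roll 6: 170 + 100 = 270
  roll 7: 170 = 170
This matches the lower bound, so 7 is optimal.

7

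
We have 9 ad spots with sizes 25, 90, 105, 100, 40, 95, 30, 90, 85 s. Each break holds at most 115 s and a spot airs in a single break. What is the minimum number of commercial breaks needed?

7

Total = 105 + 100 + 95 + 90 + 90 + 85 + 40 + 30 + 25 = 660 s.
Lower bound: ⌈660/115⌉ = 6 commercial breaks.
A packing using 7 commercial breaks:
  break 1: 105 = 105
  break 2: 100 = 100
  break 3: 95 = 95
  break 4: 90 + 25 = 115
  break 5: 90 = 90
  break 6: 85 + 30 = 115
  break 7: 40 = 40
No arrangement into 6 commercial breaks stays within capacity, so 7 is optimal.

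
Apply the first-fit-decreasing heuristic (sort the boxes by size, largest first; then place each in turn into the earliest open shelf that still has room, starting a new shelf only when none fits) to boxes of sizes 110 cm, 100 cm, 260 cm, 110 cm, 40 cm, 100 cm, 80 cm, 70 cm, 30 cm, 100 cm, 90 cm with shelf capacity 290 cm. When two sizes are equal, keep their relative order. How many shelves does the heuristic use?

Sorted descending: 260, 110, 110, 100, 100, 100, 90, 80, 70, 40, 30.
  260 → shelf 1 (new)  [load 260/290]
  110 → shelf 2 (new)  [load 110/290]
  110 → shelf 2  [load 220/290]
  100 → shelf 3 (new)  [load 100/290]
  100 → shelf 3  [load 200/290]
  100 → shelf 4 (new)  [load 100/290]
  90 → shelf 3  [load 290/290]
  80 → shelf 4  [load 180/290]
  70 → shelf 2  [load 290/290]
  40 → shelf 4  [load 220/290]
  30 → shelf 1  [load 290/290]
4 shelves opened.

4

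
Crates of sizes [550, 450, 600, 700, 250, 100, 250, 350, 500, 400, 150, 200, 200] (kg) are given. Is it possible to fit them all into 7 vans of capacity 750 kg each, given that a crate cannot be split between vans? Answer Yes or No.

A valid assignment using 7 vans:
  van 1: 700 = 700
  van 2: 600 + 150 = 750
  van 3: 550 + 200 = 750
  van 4: 500 + 250 = 750
  van 5: 450 + 250 = 700
  van 6: 400 + 350 = 750
  van 7: 200 + 100 = 300
Every load is within 750 kg, so 7 vans suffice.

Yes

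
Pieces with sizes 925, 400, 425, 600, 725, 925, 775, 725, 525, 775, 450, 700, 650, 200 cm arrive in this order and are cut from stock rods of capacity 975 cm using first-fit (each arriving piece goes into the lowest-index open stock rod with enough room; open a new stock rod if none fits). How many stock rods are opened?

  925 → stock rod 1 (new)  [load 925/975]
  400 → stock rod 2 (new)  [load 400/975]
  425 → stock rod 2  [load 825/975]
  600 → stock rod 3 (new)  [load 600/975]
  725 → stock rod 4 (new)  [load 725/975]
  925 → stock rod 5 (new)  [load 925/975]
  775 → stock rod 6 (new)  [load 775/975]
  725 → stock rod 7 (new)  [load 725/975]
  525 → stock rod 8 (new)  [load 525/975]
  775 → stock rod 9 (new)  [load 775/975]
  450 → stock rod 8  [load 975/975]
  700 → stock rod 10 (new)  [load 700/975]
  650 → stock rod 11 (new)  [load 650/975]
  200 → stock rod 3  [load 800/975]
11 stock rods opened.

11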